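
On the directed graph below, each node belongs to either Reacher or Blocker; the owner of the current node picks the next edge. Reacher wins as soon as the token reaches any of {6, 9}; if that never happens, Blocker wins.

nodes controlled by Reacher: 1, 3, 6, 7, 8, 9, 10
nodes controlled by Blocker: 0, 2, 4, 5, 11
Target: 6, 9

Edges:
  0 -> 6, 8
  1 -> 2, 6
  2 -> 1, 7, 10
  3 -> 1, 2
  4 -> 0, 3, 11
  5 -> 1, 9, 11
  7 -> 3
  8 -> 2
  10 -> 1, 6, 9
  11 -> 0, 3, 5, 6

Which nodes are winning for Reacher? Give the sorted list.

A0 = {6, 9}
A1: add {1, 10} — 1 (Reacher) has 1→6; 10 (Reacher) has 10→6.
A2: add {3} — 3 (Reacher) has 3→1.
A3: add {7} — 7 (Reacher) has 7→3.
A4: add {2} — 2 (Blocker): all of {1, 7, 10} already in.
A5: add {8} — 8 (Reacher) has 8→2.
A6: add {0} — 0 (Blocker): all of {6, 8} already in.
A7 = A6; e.g. 4 (Blocker) can still go to 11. Fixed point.
Reacher's winning region = {0, 1, 2, 3, 6, 7, 8, 9, 10}.

0, 1, 2, 3, 6, 7, 8, 9, 10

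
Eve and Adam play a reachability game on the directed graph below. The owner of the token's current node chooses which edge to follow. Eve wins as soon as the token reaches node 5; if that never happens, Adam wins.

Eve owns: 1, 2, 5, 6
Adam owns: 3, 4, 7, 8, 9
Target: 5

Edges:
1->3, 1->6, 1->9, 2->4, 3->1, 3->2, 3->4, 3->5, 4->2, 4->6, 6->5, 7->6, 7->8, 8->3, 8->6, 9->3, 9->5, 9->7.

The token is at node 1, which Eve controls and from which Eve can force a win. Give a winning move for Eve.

A0 = {5}
A1: add {6} — 6 (Eve) has 6→5.
A2: add {1} — 1 (Eve) has 1→6.
A3 = A2; e.g. 2 (Eve) has no edge into A2. Fixed point.
From 1, successor 6 is in the attractor (rank 1); the other successors 3, 9 are not.

6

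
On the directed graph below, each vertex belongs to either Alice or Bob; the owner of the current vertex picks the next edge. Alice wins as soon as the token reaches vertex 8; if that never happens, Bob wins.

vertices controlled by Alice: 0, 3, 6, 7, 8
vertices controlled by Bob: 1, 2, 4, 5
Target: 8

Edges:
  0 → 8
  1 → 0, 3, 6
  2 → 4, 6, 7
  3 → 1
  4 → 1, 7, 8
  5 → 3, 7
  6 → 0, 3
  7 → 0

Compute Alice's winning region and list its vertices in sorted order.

0, 6, 7, 8

A0 = {8}
A1: add {0} — 0 (Alice) has 0→8.
A2: add {6, 7} — 6 (Alice) has 6→0; 7 (Alice) has 7→0.
A3 = A2; e.g. 1 (Bob) can still go to 3. Fixed point.
Alice's winning region = {0, 6, 7, 8}.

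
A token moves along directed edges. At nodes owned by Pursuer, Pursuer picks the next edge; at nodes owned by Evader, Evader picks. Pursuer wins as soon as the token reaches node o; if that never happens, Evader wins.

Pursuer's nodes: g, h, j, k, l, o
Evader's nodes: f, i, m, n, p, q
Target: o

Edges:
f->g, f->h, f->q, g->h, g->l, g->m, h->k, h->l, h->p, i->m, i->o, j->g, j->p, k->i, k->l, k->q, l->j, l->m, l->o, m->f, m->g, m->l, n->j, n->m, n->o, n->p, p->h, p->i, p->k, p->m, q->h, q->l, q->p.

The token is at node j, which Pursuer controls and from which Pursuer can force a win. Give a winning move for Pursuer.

g

A0 = {o}
A1: add {l} — l (Pursuer) has l→o.
A2: add {g, h, k} — g (Pursuer) has g→l; h (Pursuer) has h→l; k (Pursuer) has k→l.
A3: add {j} — j (Pursuer) has j→g.
A4 = A3; e.g. f (Evader) can still go to q. Fixed point.
From j, successor g is in the attractor (rank 2); the other successor p is not.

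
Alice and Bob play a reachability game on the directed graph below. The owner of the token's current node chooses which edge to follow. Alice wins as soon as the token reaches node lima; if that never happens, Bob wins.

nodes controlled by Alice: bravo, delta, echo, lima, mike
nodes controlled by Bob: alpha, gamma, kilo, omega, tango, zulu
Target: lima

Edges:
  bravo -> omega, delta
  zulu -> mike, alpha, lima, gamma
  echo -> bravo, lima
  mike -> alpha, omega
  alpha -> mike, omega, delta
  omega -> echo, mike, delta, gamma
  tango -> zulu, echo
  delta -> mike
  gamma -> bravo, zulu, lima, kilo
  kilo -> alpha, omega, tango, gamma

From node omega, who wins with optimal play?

Bob

A0 = {lima}
A1: add {echo} — echo (Alice) has echo→lima.
A2 = A1; e.g. bravo (Alice) has no edge into A1. Fixed point.
omega never enters the attractor, so Bob can avoid the target forever.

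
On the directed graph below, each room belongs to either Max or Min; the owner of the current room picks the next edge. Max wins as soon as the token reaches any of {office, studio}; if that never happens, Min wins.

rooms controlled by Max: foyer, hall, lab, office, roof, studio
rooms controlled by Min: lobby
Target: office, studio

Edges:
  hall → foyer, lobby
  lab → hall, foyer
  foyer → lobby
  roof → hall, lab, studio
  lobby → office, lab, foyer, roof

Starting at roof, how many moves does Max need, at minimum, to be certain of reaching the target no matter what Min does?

1

A0 = {office, studio}
A1: add {roof} — roof (Max) has roof→studio.
A2 = A1; e.g. hall (Max) has no edge into A1. Fixed point.
roof enters the attractor at level 1, so Max can force the target in 1 move from there.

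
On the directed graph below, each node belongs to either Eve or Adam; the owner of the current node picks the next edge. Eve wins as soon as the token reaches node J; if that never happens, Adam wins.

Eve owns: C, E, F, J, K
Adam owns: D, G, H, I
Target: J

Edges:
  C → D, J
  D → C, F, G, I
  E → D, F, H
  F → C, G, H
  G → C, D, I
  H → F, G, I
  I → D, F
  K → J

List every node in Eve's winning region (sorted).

A0 = {J}
A1: add {C, K} — C (Eve) has C→J; K (Eve) has K→J.
A2: add {F} — F (Eve) has F→C.
A3: add {E} — E (Eve) has E→F.
A4 = A3; e.g. D (Adam) can still go to G. Fixed point.
Eve's winning region = {C, E, F, J, K}.

C, E, F, J, K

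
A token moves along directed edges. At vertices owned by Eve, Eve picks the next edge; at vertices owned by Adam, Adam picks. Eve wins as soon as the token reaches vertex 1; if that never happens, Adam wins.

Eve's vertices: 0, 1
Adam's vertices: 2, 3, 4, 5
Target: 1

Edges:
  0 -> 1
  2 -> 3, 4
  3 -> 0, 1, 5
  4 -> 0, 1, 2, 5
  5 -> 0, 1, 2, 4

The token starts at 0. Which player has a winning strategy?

A0 = {1}
A1: add {0} — 0 (Eve) has 0→1.
A2 = A1; e.g. 2 (Adam) can still go to 3. Fixed point.
0 ∈ A1, so Eve can force the target.

Eve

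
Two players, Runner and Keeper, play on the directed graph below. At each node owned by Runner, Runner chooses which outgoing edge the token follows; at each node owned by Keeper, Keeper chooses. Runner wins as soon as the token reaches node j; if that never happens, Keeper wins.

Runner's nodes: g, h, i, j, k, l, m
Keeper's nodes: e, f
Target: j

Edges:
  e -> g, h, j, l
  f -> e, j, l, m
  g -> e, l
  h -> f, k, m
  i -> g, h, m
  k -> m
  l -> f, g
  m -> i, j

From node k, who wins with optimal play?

A0 = {j}
A1: add {m} — m (Runner) has m→j.
A2: add {h, i, k} — h (Runner) has h→m; i (Runner) has i→m; k (Runner) has k→m.
A3 = A2; e.g. e (Keeper) can still go to g. Fixed point.
k ∈ A2, so Runner can force the target.

Runner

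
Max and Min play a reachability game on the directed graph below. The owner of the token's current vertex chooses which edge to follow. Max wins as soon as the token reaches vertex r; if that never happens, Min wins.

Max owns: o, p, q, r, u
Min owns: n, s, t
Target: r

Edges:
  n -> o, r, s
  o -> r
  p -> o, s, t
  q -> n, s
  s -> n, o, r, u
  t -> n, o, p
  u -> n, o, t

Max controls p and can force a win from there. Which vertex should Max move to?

o

A0 = {r}
A1: add {o} — o (Max) has o→r.
A2: add {p, u} — p (Max) has p→o; u (Max) has u→o.
A3 = A2; e.g. n (Min) can still go to s. Fixed point.
From p, successor o is in the attractor (rank 1); the other successors s, t are not.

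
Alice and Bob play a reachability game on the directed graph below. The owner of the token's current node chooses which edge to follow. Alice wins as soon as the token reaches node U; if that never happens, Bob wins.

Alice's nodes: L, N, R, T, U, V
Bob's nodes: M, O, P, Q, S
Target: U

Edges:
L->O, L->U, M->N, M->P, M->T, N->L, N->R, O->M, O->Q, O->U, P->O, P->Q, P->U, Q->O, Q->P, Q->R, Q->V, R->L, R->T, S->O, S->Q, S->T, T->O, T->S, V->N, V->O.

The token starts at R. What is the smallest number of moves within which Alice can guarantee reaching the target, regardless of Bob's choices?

A0 = {U}
A1: add {L} — L (Alice) has L→U.
A2: add {N, R} — N (Alice) has N→L; R (Alice) has R→L.
R enters the attractor at level 2, so Alice can force the target in 2 moves from there.

2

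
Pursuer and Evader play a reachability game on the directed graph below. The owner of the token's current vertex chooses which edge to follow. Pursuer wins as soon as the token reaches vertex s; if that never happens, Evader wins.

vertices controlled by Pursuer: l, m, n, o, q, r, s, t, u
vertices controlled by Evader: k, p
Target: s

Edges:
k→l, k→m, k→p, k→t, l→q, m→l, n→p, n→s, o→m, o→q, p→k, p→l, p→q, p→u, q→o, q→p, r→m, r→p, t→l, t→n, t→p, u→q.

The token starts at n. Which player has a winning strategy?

Pursuer

A0 = {s}
A1: add {n} — n (Pursuer) has n→s.
n ∈ A1, so Pursuer can force the target.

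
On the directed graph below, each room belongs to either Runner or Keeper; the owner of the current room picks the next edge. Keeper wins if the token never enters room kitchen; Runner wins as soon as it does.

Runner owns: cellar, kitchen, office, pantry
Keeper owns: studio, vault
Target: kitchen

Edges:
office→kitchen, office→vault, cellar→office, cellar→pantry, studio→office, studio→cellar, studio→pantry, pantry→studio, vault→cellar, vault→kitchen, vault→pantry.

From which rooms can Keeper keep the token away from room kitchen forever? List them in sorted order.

A0 = {kitchen}
A1: add {office} — office (Runner) has office→kitchen.
A2: add {cellar} — cellar (Runner) has cellar→office.
A3 = A2; e.g. studio (Keeper) can still go to pantry. Fixed point.
Runner's attractor = {cellar, kitchen, office}; Keeper avoids the target exactly from the complement.

pantry, studio, vault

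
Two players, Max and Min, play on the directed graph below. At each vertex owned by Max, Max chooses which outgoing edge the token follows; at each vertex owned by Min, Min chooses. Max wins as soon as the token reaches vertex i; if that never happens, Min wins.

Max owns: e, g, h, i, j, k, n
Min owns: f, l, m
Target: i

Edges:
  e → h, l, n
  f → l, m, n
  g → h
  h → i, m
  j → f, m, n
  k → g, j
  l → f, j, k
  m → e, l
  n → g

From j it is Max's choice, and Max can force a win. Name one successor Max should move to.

n

A0 = {i}
A1: add {h} — h (Max) has h→i.
A2: add {e, g} — e (Max) has e→h; g (Max) has g→h.
A3: add {k, n} — k (Max) has k→g; n (Max) has n→g.
A4: add {j} — j (Max) has j→n.
A5 = A4; e.g. f (Min) can still go to l. Fixed point.
From j, successor n is in the attractor (rank 3); the other successors f, m are not.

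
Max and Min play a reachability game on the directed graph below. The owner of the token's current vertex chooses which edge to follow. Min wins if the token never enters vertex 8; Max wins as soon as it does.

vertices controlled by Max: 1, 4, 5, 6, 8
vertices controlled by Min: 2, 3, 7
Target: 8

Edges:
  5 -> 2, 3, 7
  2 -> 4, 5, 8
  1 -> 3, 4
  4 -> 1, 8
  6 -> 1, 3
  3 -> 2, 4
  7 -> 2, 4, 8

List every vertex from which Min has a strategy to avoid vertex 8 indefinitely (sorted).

A0 = {8}
A1: add {4} — 4 (Max) has 4→8.
A2: add {1} — 1 (Max) has 1→4.
A3: add {6} — 6 (Max) has 6→1.
A4 = A3; e.g. 2 (Min) can still go to 5. Fixed point.
Max's attractor = {1, 4, 6, 8}; Min avoids the target exactly from the complement.

2, 3, 5, 7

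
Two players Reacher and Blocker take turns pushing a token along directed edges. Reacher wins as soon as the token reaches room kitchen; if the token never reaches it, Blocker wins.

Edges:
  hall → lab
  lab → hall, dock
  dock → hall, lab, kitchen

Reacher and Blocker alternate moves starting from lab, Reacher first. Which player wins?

Blocker

Track states (vertex, player-to-move).
A0 = {(kitchen,Reacher), (kitchen,Blocker)}
A1: add {(dock,Reacher)}.
A2 = A1; e.g. (hall,Reacher) stays out. (lab,Reacher) never enters ⇒ Blocker avoids the target.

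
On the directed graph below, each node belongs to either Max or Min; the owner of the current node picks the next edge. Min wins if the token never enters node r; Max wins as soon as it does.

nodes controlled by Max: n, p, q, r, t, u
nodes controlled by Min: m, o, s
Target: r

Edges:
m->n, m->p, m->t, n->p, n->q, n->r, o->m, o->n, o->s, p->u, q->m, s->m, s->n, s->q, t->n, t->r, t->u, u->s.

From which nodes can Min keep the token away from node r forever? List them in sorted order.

m, o, p, q, s, u

A0 = {r}
A1: add {n, t} — n (Max) has n→r; t (Max) has t→r.
A2 = A1; e.g. m (Min) can still go to p. Fixed point.
Max's attractor = {n, r, t}; Min avoids the target exactly from the complement.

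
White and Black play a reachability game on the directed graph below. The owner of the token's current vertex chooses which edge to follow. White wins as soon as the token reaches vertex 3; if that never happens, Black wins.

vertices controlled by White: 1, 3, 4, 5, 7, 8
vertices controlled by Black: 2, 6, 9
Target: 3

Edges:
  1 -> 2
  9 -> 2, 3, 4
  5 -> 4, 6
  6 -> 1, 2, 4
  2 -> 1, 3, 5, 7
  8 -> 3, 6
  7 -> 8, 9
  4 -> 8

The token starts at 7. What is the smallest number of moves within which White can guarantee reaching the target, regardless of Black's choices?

2

A0 = {3}
A1: add {8} — 8 (White) has 8→3.
A2: add {4, 7} — 4 (White) has 4→8; 7 (White) has 7→8.
7 enters the attractor at level 2, so White can force the target in 2 moves from there.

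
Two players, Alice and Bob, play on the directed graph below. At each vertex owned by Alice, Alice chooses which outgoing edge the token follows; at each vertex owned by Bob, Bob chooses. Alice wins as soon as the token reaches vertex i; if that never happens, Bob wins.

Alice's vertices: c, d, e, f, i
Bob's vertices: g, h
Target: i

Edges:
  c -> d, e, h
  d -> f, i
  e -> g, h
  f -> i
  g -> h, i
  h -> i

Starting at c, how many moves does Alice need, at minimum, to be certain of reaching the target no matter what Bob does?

2

A0 = {i}
A1: add {d, f, h} — d (Alice) has d→i; f (Alice) has f→i; h (Bob): all of {i} already in.
A2: add {c, e, g} — c (Alice) has c→d; e (Alice) has e→h; g (Bob): all of {h, i} already in.
A2 = all vertices. Fixed point.
c enters the attractor at level 2, so Alice can force the target in 2 moves from there.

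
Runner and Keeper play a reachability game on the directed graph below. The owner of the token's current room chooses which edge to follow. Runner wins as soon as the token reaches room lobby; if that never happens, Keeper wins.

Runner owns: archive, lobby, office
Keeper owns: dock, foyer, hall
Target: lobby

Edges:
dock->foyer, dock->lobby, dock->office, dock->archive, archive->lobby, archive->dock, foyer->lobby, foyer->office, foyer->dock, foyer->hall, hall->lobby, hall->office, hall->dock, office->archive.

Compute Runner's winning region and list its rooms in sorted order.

archive, lobby, office

A0 = {lobby}
A1: add {archive} — archive (Runner) has archive→lobby.
A2: add {office} — office (Runner) has office→archive.
A3 = A2; e.g. foyer (Keeper) can still go to dock. Fixed point.
Runner's winning region = {archive, lobby, office}.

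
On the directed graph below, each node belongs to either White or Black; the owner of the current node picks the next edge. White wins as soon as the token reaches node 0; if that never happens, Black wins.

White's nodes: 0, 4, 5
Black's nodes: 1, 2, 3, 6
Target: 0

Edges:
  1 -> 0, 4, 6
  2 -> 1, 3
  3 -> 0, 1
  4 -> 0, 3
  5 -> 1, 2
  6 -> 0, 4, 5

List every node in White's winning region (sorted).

A0 = {0}
A1: add {4} — 4 (White) has 4→0.
A2 = A1; e.g. 1 (Black) can still go to 6. Fixed point.
White's winning region = {0, 4}.

0, 4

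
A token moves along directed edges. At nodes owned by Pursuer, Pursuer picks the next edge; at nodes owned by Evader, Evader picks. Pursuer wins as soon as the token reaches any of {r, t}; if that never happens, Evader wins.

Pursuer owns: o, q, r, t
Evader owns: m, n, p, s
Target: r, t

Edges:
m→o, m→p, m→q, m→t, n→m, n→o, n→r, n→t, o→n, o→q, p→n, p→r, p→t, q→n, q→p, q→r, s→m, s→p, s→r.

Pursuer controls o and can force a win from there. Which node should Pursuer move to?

q

A0 = {r, t}
A1: add {q} — q (Pursuer) has q→r.
A2: add {o} — o (Pursuer) has o→q.
A3 = A2; e.g. m (Evader) can still go to p. Fixed point.
From o, successor q is in the attractor (rank 1); the other successor n is not.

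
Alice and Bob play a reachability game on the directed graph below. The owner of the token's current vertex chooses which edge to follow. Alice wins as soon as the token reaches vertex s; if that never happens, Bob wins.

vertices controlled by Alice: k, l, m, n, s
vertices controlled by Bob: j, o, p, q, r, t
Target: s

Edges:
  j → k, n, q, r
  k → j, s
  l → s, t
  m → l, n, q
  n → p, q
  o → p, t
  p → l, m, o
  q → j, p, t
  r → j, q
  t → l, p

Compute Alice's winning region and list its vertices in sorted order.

k, l, m, s

A0 = {s}
A1: add {k, l} — k (Alice) has k→s; l (Alice) has l→s.
A2: add {m} — m (Alice) has m→l.
A3 = A2; e.g. j (Bob) can still go to n. Fixed point.
Alice's winning region = {k, l, m, s}.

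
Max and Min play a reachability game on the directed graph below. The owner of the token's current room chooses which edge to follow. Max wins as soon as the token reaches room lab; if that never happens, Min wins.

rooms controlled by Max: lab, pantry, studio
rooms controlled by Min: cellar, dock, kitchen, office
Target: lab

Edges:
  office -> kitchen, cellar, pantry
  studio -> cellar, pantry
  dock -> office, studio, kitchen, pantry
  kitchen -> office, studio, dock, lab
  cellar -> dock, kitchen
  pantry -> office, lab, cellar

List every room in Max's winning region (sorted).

A0 = {lab}
A1: add {pantry} — pantry (Max) has pantry→lab.
A2: add {studio} — studio (Max) has studio→pantry.
A3 = A2; e.g. office (Min) can still go to kitchen. Fixed point.
Max's winning region = {lab, pantry, studio}.

lab, pantry, studio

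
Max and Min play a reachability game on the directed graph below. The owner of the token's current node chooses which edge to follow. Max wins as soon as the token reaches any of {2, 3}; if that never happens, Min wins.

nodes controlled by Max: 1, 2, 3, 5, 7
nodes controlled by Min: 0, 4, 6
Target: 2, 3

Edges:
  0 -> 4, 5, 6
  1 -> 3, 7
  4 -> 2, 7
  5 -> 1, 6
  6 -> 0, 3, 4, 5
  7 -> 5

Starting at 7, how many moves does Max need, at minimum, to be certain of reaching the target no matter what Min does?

A0 = {2, 3}
A1: add {1} — 1 (Max) has 1→3.
A2: add {5} — 5 (Max) has 5→1.
A3: add {7} — 7 (Max) has 7→5.
7 enters the attractor at level 3, so Max can force the target in 3 moves from there.

3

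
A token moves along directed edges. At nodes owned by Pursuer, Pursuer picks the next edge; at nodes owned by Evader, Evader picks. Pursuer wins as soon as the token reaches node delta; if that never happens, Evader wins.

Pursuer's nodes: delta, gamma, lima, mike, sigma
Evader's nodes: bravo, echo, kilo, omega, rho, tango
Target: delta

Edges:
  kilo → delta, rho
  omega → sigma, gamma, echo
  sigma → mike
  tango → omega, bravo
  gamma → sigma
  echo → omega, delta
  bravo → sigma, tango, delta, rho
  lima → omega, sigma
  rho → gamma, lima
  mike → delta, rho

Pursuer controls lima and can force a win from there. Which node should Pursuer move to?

sigma

A0 = {delta}
A1: add {mike} — mike (Pursuer) has mike→delta.
A2: add {sigma} — sigma (Pursuer) has sigma→mike.
A3: add {gamma, lima} — gamma (Pursuer) has gamma→sigma; lima (Pursuer) has lima→sigma.
A4: add {rho} — rho (Evader): all of {gamma, lima} already in.
A5: add {kilo} — kilo (Evader): all of {delta, rho} already in.
A6 = A5; e.g. omega (Evader) can still go to echo. Fixed point.
From lima, successor sigma is in the attractor (rank 2); the other successor omega is not.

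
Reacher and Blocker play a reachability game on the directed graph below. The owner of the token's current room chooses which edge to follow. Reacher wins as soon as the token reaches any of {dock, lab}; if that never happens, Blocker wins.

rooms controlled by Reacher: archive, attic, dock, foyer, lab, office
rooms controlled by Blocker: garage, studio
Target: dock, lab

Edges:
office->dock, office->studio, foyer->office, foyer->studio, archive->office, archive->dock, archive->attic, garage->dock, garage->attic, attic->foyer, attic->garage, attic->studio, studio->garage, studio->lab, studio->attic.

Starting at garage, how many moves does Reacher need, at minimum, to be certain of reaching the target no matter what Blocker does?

4

A0 = {dock, lab}
A1: add {archive, office} — office (Reacher) has office→dock; archive (Reacher) has archive→dock.
A2: add {foyer} — foyer (Reacher) has foyer→office.
A3: add {attic} — attic (Reacher) has attic→foyer.
A4: add {garage} — garage (Blocker): all of {dock, attic} already in.
garage enters the attractor at level 4, so Reacher can force the target in 4 moves from there.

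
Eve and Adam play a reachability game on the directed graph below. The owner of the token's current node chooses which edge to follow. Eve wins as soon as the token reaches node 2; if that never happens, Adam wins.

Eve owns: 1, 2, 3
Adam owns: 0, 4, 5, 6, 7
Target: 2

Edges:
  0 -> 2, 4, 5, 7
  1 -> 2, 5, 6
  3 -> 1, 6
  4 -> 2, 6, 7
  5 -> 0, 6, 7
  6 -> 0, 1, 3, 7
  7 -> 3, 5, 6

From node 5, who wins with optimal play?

Adam

A0 = {2}
A1: add {1} — 1 (Eve) has 1→2.
A2: add {3} — 3 (Eve) has 3→1.
A3 = A2; e.g. 0 (Adam) can still go to 4. Fixed point.
5 never enters the attractor, so Adam can avoid the target forever.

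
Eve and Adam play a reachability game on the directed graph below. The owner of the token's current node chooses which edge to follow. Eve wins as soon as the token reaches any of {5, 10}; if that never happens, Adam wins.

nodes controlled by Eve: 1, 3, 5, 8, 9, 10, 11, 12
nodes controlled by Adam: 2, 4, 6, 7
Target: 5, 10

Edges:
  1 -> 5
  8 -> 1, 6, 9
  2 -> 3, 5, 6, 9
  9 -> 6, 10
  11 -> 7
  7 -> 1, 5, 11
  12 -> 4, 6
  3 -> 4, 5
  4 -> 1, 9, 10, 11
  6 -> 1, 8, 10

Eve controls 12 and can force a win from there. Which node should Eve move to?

A0 = {5, 10}
A1: add {1, 3, 9} — 1 (Eve) has 1→5; 3 (Eve) has 3→5; 9 (Eve) has 9→10.
A2: add {8} — 8 (Eve) has 8→1.
A3: add {6} — 6 (Adam): all of {1, 8, 10} already in.
A4: add {2, 12} — 2 (Adam): all of {3, 5, 6, 9} already in; 12 (Eve) has 12→6.
A5 = A4; e.g. 4 (Adam) can still go to 11. Fixed point.
From 12, successor 6 is in the attractor (rank 3); the other successor 4 is not.

6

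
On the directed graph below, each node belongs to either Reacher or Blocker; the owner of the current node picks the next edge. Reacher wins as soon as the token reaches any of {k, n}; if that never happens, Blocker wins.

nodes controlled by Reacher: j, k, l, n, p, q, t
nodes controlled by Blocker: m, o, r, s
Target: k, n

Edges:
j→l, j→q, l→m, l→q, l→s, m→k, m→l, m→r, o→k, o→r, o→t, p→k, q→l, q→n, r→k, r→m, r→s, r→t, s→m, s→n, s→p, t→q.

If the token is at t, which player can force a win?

Reacher

A0 = {k, n}
A1: add {p, q} — p (Reacher) has p→k; q (Reacher) has q→n.
A2: add {j, l, t} — j (Reacher) has j→q; l (Reacher) has l→q; t (Reacher) has t→q.
A3 = A2; e.g. m (Blocker) can still go to r. Fixed point.
t ∈ A2, so Reacher can force the target.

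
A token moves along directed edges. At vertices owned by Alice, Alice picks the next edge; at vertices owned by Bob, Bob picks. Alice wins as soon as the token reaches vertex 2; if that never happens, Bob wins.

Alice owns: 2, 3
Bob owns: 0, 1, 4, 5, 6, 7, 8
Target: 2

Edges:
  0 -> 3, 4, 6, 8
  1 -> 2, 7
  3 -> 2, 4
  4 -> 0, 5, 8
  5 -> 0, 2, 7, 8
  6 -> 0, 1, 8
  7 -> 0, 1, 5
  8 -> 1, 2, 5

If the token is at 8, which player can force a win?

A0 = {2}
A1: add {3} — 3 (Alice) has 3→2.
A2 = A1; e.g. 0 (Bob) can still go to 4. Fixed point.
8 never enters the attractor, so Bob can avoid the target forever.

Bob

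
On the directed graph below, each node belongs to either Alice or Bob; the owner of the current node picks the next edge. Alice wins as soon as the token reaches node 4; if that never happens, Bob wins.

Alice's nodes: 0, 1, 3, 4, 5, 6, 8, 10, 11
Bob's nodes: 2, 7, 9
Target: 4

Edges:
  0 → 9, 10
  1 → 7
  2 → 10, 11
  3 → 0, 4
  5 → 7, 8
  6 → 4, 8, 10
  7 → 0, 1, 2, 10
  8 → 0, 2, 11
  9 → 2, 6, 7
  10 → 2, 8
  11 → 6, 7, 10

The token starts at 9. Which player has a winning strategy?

A0 = {4}
A1: add {3, 6} — 3 (Alice) has 3→4; 6 (Alice) has 6→4.
A2: add {11} — 11 (Alice) has 11→6.
A3: add {8} — 8 (Alice) has 8→11.
A4: add {5, 10} — 5 (Alice) has 5→8; 10 (Alice) has 10→8.
A5: add {0, 2} — 0 (Alice) has 0→10; 2 (Bob): all of {10, 11} already in.
A6 = A5; e.g. 1 (Alice) has no edge into A5. Fixed point.
9 never enters the attractor, so Bob can avoid the target forever.

Bob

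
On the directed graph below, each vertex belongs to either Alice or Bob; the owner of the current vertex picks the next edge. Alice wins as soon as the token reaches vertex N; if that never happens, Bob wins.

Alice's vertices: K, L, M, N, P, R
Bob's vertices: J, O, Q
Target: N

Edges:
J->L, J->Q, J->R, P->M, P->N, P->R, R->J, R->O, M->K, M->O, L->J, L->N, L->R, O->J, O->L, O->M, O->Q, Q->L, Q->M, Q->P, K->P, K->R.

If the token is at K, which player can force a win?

A0 = {N}
A1: add {L, P} — L (Alice) has L→N; P (Alice) has P→N.
A2: add {K} — K (Alice) has K→P.
K ∈ A2, so Alice can force the target.

Alice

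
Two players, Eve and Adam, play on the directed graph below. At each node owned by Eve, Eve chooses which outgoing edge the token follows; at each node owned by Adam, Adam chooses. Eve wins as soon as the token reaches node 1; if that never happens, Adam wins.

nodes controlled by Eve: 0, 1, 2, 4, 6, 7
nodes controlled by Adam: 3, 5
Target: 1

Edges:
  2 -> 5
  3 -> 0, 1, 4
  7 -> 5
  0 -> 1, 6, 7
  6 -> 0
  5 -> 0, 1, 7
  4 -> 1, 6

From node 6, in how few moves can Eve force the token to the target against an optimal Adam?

A0 = {1}
A1: add {0, 4} — 0 (Eve) has 0→1; 4 (Eve) has 4→1.
A2: add {3, 6} — 3 (Adam): all of {0, 1, 4} already in; 6 (Eve) has 6→0.
A3 = A2; e.g. 2 (Eve) has no edge into A2. Fixed point.
6 enters the attractor at level 2, so Eve can force the target in 2 moves from there.

2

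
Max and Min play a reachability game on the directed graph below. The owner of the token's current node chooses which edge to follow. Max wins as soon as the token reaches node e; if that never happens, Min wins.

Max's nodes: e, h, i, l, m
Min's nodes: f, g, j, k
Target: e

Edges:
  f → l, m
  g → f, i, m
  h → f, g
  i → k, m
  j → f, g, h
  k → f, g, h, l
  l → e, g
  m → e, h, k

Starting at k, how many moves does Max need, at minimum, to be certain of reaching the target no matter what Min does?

A0 = {e}
A1: add {l, m} — l (Max) has l→e; m (Max) has m→e.
A2: add {f, i} — f (Min): all of {l, m} already in; i (Max) has i→m.
A3: add {g, h} — g (Min): all of {f, i, m} already in; h (Max) has h→f.
A4: add {j, k} — j (Min): all of {f, g, h} already in; k (Min): all of {f, g, h, l} already in.
A4 = all vertices. Fixed point.
k enters the attractor at level 4, so Max can force the target in 4 moves from there.

4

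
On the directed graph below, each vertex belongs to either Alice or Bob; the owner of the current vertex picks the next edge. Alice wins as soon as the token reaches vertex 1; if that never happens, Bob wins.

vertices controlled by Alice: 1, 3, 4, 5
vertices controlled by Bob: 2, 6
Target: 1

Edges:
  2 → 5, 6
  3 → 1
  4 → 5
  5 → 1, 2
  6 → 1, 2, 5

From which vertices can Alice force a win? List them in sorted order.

A0 = {1}
A1: add {3, 5} — 3 (Alice) has 3→1; 5 (Alice) has 5→1.
A2: add {4} — 4 (Alice) has 4→5.
A3 = A2; e.g. 2 (Bob) can still go to 6. Fixed point.
Alice's winning region = {1, 3, 4, 5}.

1, 3, 4, 5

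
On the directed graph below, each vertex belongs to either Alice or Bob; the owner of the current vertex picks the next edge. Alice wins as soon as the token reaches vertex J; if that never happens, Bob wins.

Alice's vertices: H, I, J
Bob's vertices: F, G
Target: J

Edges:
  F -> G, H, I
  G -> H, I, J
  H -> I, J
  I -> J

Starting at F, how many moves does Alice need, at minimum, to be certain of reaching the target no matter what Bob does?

3

A0 = {J}
A1: add {H, I} — H (Alice) has H→J; I (Alice) has I→J.
A2: add {G} — G (Bob): all of {H, I, J} already in.
A3: add {F} — F (Bob): all of {G, H, I} already in.
A3 = all vertices. Fixed point.
F enters the attractor at level 3, so Alice can force the target in 3 moves from there.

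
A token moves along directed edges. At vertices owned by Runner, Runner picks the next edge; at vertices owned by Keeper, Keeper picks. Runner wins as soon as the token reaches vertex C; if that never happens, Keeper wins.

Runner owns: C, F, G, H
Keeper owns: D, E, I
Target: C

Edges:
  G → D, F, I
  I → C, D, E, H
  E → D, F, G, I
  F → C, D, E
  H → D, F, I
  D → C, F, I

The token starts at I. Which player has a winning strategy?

A0 = {C}
A1: add {F} — F (Runner) has F→C.
A2: add {G, H} — G (Runner) has G→F; H (Runner) has H→F.
A3 = A2; e.g. D (Keeper) can still go to I. Fixed point.
I never enters the attractor, so Keeper can avoid the target forever.

Keeper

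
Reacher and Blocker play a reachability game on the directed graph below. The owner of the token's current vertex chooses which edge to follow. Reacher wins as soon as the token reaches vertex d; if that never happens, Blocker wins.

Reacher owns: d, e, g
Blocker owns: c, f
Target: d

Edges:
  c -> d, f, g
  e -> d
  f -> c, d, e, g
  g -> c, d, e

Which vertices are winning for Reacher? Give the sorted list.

d, e, g

A0 = {d}
A1: add {e, g} — e (Reacher) has e→d; g (Reacher) has g→d.
A2 = A1; e.g. c (Blocker) can still go to f. Fixed point.
Reacher's winning region = {d, e, g}.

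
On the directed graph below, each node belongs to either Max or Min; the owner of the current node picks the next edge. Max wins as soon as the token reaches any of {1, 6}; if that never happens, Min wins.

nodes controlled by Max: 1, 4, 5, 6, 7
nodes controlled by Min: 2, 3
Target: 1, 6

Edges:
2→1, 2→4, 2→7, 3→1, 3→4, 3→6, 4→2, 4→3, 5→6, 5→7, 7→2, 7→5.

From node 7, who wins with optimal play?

A0 = {1, 6}
A1: add {5} — 5 (Max) has 5→6.
A2: add {7} — 7 (Max) has 7→5.
A3 = A2; e.g. 2 (Min) can still go to 4. Fixed point.
7 ∈ A2, so Max can force the target.

Max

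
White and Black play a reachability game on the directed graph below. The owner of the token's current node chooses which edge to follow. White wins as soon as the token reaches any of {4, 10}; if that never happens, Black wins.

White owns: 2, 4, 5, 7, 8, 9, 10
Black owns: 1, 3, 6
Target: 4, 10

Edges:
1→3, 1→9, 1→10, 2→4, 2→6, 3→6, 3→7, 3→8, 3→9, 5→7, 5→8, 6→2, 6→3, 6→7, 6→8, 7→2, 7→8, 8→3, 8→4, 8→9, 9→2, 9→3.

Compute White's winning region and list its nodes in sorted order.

2, 4, 5, 7, 8, 9, 10

A0 = {4, 10}
A1: add {2, 8} — 2 (White) has 2→4; 8 (White) has 8→4.
A2: add {5, 7, 9} — 5 (White) has 5→8; 7 (White) has 7→2; 9 (White) has 9→2.
A3 = A2; e.g. 1 (Black) can still go to 3. Fixed point.
White's winning region = {2, 4, 5, 7, 8, 9, 10}.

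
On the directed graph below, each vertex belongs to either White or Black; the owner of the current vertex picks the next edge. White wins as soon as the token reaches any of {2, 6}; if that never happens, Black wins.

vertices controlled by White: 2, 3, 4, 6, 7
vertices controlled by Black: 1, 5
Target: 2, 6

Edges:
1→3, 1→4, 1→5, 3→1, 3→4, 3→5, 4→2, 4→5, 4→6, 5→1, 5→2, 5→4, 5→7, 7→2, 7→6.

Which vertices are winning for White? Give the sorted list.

A0 = {2, 6}
A1: add {4, 7} — 4 (White) has 4→2; 7 (White) has 7→2.
A2: add {3} — 3 (White) has 3→4.
A3 = A2; e.g. 1 (Black) can still go to 5. Fixed point.
White's winning region = {2, 3, 4, 6, 7}.

2, 3, 4, 6, 7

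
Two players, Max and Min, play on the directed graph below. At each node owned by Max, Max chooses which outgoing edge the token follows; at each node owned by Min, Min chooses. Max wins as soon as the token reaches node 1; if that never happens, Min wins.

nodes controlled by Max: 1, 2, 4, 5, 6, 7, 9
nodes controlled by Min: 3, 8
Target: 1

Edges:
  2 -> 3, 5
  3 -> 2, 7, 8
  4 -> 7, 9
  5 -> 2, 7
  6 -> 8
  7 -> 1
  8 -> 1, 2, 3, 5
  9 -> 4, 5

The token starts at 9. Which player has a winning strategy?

Max

A0 = {1}
A1: add {7} — 7 (Max) has 7→1.
A2: add {4, 5} — 4 (Max) has 4→7; 5 (Max) has 5→7.
A3: add {2, 9} — 2 (Max) has 2→5; 9 (Max) has 9→4.
A4 = A3; e.g. 3 (Min) can still go to 8. Fixed point.
9 ∈ A3, so Max can force the target.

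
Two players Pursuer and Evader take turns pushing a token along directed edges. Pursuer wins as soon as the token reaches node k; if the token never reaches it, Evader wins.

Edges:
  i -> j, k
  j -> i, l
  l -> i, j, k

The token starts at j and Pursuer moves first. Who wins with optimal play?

Track states (vertex, player-to-move).
A0 = {(k,Pursuer), (k,Evader)}
A1: add {(i,Pursuer), (l,Pursuer)}.
A2: add {(j,Evader)}.
A3 = A2; e.g. (i,Evader) stays out. (j,Pursuer) never enters ⇒ Evader avoids the target.

Evader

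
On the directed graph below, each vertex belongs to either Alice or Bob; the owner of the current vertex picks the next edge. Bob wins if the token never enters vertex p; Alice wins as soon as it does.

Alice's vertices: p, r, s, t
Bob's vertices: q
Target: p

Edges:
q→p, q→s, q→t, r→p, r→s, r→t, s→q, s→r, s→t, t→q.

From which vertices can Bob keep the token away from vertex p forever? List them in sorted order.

A0 = {p}
A1: add {r} — r (Alice) has r→p.
A2: add {s} — s (Alice) has s→r.
A3 = A2; e.g. q (Bob) can still go to t. Fixed point.
Alice's attractor = {p, r, s}; Bob avoids the target exactly from the complement.

q, t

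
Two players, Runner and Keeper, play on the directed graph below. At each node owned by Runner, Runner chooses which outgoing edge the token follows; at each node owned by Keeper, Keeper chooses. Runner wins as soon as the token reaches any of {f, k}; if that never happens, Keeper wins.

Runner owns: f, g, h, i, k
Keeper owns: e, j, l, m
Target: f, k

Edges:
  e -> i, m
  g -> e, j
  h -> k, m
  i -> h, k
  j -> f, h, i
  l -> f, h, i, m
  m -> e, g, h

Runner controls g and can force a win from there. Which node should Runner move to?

A0 = {f, k}
A1: add {h, i} — h (Runner) has h→k; i (Runner) has i→k.
A2: add {j} — j (Keeper): all of {f, h, i} already in.
A3: add {g} — g (Runner) has g→j.
A4 = A3; e.g. e (Keeper) can still go to m. Fixed point.
From g, successor j is in the attractor (rank 2); the other successor e is not.

j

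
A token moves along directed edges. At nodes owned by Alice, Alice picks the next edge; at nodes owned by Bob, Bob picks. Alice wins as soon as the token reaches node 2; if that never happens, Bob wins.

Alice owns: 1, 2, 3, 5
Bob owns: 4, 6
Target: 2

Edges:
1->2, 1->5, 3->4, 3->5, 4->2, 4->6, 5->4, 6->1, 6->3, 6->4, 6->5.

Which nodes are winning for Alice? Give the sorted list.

A0 = {2}
A1: add {1} — 1 (Alice) has 1→2.
A2 = A1; e.g. 3 (Alice) has no edge into A1. Fixed point.
Alice's winning region = {1, 2}.

1, 2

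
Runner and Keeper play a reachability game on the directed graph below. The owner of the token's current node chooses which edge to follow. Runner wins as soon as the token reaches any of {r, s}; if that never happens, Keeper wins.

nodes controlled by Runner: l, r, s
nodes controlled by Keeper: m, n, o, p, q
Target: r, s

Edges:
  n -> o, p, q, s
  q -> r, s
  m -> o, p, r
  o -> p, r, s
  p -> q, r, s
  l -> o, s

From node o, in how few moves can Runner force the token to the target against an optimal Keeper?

3

A0 = {r, s}
A1: add {l, q} — l (Runner) has l→s; q (Keeper): all of {r, s} already in.
A2: add {p} — p (Keeper): all of {q, r, s} already in.
A3: add {o} — o (Keeper): all of {p, r, s} already in.
o enters the attractor at level 3, so Runner can force the target in 3 moves from there.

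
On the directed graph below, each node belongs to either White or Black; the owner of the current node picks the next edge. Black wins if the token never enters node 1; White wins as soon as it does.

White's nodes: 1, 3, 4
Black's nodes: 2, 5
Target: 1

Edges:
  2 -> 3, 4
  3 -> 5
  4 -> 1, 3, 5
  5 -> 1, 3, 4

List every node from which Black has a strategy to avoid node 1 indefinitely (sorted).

A0 = {1}
A1: add {4} — 4 (White) has 4→1.
A2 = A1; e.g. 2 (Black) can still go to 3. Fixed point.
White's attractor = {1, 4}; Black avoids the target exactly from the complement.

2, 3, 5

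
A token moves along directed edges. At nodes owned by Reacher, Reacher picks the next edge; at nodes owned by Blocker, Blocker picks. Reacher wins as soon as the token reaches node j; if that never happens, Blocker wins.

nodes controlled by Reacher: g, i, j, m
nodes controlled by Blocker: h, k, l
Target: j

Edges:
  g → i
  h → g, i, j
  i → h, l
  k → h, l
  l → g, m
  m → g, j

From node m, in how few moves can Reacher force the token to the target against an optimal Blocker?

1

A0 = {j}
A1: add {m} — m (Reacher) has m→j.
A2 = A1; e.g. g (Reacher) has no edge into A1. Fixed point.
m enters the attractor at level 1, so Reacher can force the target in 1 move from there.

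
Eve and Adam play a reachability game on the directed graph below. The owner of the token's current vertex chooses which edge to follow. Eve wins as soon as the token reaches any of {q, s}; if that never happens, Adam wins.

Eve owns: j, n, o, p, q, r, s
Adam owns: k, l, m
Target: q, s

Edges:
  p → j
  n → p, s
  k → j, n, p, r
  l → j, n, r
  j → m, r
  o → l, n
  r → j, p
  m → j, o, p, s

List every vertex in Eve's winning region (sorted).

A0 = {q, s}
A1: add {n} — n (Eve) has n→s.
A2: add {o} — o (Eve) has o→n.
A3 = A2; e.g. j (Eve) has no edge into A2. Fixed point.
Eve's winning region = {n, o, q, s}.

n, o, q, s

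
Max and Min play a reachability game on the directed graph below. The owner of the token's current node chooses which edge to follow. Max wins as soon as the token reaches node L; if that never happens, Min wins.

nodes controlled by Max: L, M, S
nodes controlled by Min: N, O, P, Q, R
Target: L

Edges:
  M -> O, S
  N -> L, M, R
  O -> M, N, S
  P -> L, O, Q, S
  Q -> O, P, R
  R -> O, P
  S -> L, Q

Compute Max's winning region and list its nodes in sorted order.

L, M, S

A0 = {L}
A1: add {S} — S (Max) has S→L.
A2: add {M} — M (Max) has M→S.
A3 = A2; e.g. N (Min) can still go to R. Fixed point.
Max's winning region = {L, M, S}.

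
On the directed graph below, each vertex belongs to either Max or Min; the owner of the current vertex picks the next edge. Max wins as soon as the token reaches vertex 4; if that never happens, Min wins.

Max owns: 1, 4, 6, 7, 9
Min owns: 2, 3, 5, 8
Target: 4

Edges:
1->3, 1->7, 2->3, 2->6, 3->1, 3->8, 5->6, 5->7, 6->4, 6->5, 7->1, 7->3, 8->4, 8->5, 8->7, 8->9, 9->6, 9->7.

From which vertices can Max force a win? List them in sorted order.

A0 = {4}
A1: add {6} — 6 (Max) has 6→4.
A2: add {9} — 9 (Max) has 9→6.
A3 = A2; e.g. 1 (Max) has no edge into A2. Fixed point.
Max's winning region = {4, 6, 9}.

4, 6, 9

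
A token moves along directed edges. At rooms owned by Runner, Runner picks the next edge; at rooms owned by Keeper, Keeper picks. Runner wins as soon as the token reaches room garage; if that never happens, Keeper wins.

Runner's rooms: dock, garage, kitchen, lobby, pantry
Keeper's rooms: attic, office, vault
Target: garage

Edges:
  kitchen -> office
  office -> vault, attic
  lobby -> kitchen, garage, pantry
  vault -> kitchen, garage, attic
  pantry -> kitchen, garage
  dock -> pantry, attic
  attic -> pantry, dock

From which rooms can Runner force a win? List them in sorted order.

A0 = {garage}
A1: add {lobby, pantry} — lobby (Runner) has lobby→garage; pantry (Runner) has pantry→garage.
A2: add {dock} — dock (Runner) has dock→pantry.
A3: add {attic} — attic (Keeper): all of {pantry, dock} already in.
A4 = A3; e.g. kitchen (Runner) has no edge into A3. Fixed point.
Runner's winning region = {attic, dock, garage, lobby, pantry}.

attic, dock, garage, lobby, pantry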